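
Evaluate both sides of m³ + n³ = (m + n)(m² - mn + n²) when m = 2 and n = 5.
LHS = 2³ + 5³ = 133
RHS = (2 + 5)(2² - 2·5 + 5²) = 133

LHS = RHS: the two sides agree.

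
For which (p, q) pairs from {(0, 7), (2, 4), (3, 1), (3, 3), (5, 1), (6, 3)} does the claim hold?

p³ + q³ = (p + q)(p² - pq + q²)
Testing each pair:
(0, 7): LHS = 343, RHS = 343 → holds
(2, 4): LHS = 72, RHS = 72 → holds
(3, 1): LHS = 28, RHS = 28 → holds
(3, 3): LHS = 54, RHS = 54 → holds
(5, 1): LHS = 126, RHS = 126 → holds
(6, 3): LHS = 243, RHS = 243 → holds

Every pair satisfies the claim.

Answer: All pairs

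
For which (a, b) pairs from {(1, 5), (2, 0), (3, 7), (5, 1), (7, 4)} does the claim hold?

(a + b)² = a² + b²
(2, 0)

Testing each pair:
(1, 5): LHS = 36, RHS = 26 → fails
(2, 0): LHS = 4, RHS = 4 → holds
(3, 7): LHS = 100, RHS = 58 → fails
(5, 1): LHS = 36, RHS = 26 → fails
(7, 4): LHS = 121, RHS = 65 → fails

1 of 5 pairs satisfies the claim.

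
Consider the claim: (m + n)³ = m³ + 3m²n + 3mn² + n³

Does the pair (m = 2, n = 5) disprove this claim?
No

Substituting m = 2, n = 5:
LHS = (2 + 5)³ = 343
RHS = 2³ + 3·2²·5 + 3·2·5² + 5³ = 343

The sides agree, so this pair does not disprove the claim.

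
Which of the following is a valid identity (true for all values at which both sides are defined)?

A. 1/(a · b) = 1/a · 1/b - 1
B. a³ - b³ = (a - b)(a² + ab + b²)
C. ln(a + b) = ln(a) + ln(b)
B

A: fails at (4, 4) — LHS = 1/16, RHS = -15/16.
B: holds — e.g. at (1, 2), both sides equal -7.
C: fails at (2, 3) — LHS = ln(5) ≈ 1.609, RHS = ln(2) + ln(3) ≈ 1.792.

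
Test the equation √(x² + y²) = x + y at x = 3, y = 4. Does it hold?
Substituting x = 3, y = 4:

LHS = √(3² + 4²) = 5
RHS = 3 + 4 = 7

LHS ≠ RHS, so the equation does not hold at this point.

Answer: Fails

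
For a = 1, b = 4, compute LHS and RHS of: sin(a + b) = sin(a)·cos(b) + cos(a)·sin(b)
LHS = sin(1 + 4) = sin(5) ≈ -0.9589
RHS = sin(1)·cos(4) + cos(1)·sin(4) = sin(1)·cos(4) + sin(4)·cos(1) ≈ -0.9589

LHS = RHS: the two sides agree.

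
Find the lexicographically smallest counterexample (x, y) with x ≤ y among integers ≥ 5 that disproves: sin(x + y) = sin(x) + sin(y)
(x, y) = (5, 5)

Substituting (5, 5) into the claim:
LHS = sin(5 + 5) = sin(10) ≈ -0.544
RHS = sin(5) + sin(5) = 2·sin(5) ≈ -1.918

Since LHS ≠ RHS, this pair disproves the claim, and no lexicographically smaller pair (x ≤ y, integers ≥ 5) does.

For instance (12, 12) is also a counterexample (LHS = sin(24) ≈ -0.9056, RHS = 2·sin(12) ≈ -1.073), but it's lexicographically larger.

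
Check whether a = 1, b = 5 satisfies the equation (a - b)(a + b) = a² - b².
Holds

Substituting a = 1, b = 5:

LHS = (1 - 5)(1 + 5) = -24
RHS = 1² - 5² = -24

LHS = RHS, so the equation holds at this point.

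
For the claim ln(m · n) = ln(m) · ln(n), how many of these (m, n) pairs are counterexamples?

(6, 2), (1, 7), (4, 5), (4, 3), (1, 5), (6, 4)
6

Testing each pair:
(6, 2): LHS = ln(12) ≈ 2.485, RHS = ln(2)·ln(6) ≈ 1.242 → counterexample
(1, 7): LHS = ln(7) ≈ 1.946, RHS = 0 → counterexample
(4, 5): LHS = ln(20) ≈ 2.996, RHS = ln(4)·ln(5) ≈ 2.231 → counterexample
(4, 3): LHS = ln(12) ≈ 2.485, RHS = ln(3)·ln(4) ≈ 1.523 → counterexample
(1, 5): LHS = ln(5) ≈ 1.609, RHS = 0 → counterexample
(6, 4): LHS = ln(24) ≈ 3.178, RHS = ln(4)·ln(6) ≈ 2.484 → counterexample

That makes 6 counterexamples.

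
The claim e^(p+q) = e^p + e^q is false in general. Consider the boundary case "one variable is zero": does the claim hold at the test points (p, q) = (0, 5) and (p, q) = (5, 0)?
At (0, 5): LHS = e^5 ≈ 148.4 ≠ RHS = 1 + e^5 ≈ 149.4
At (5, 0): LHS = e^5 ≈ 148.4 ≠ RHS = 1 + e^5 ≈ 149.4

Answer: No, fails at both test points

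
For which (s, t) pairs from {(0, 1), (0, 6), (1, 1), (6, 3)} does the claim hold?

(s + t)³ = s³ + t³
Testing each pair:
(0, 1): LHS = 1, RHS = 1 → holds
(0, 6): LHS = 216, RHS = 216 → holds
(1, 1): LHS = 8, RHS = 2 → fails
(6, 3): LHS = 729, RHS = 243 → fails

2 of 4 pairs satisfy the claim.

Answer: (0, 1), (0, 6)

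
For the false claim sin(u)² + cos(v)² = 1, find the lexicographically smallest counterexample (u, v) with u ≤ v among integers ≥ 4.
(u, v) = (4, 5)

At (4, 4): both sides equal 1, so it holds there.

Substituting (4, 5) into the claim:
LHS = sin(4)² + cos(5)² ≈ 0.6532
RHS = 1

Since LHS ≠ RHS, this pair disproves the claim, and no lexicographically smaller pair (u ≤ v, integers ≥ 4) does.

For instance (6, 9) is also a counterexample (LHS = sin(6)² + cos(9)² ≈ 0.9082, RHS = 1), but it's lexicographically larger.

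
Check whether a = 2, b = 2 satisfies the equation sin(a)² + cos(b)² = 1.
Substituting a = 2, b = 2:

LHS = sin(2)² + cos(2)² = 1
RHS = 1

LHS = RHS, so the equation holds at this point.

Answer: Holds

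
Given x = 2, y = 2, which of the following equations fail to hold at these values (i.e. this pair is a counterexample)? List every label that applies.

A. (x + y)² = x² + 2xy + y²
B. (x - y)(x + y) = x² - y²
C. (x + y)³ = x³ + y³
C

Evaluating each claim at the given values:
A. LHS = 16, RHS = 16 → holds here (LHS = RHS)
B. LHS = 0, RHS = 0 → holds here (LHS = RHS)
C. LHS = 64, RHS = 16 → fails here (LHS ≠ RHS)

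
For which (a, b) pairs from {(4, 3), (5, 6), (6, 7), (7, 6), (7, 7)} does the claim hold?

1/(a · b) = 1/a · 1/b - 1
None

Testing each pair:
(4, 3): LHS = 1/12, RHS = -11/12 → fails
(5, 6): LHS = 1/30, RHS = -29/30 → fails
(6, 7): LHS = 1/42, RHS = -41/42 → fails
(7, 6): LHS = 1/42, RHS = -41/42 → fails
(7, 7): LHS = 1/49, RHS = -48/49 → fails

No pair satisfies the claim.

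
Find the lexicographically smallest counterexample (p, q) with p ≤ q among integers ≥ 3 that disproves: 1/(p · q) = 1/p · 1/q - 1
Substituting (3, 3) into the claim:
LHS = 1/(3 · 3) = 1/9
RHS = 1/3 · 1/3 - 1 = -8/9

Since LHS ≠ RHS, this pair disproves the claim, and no lexicographically smaller pair (p ≤ q, integers ≥ 3) does.

For instance (3, 4) is also a counterexample (LHS = 1/12, RHS = -11/12), but it's lexicographically larger.

Answer: (p, q) = (3, 3)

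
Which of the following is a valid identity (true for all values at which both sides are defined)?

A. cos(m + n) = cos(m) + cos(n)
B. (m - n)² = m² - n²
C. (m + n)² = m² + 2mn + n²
C

A: fails at (5, 8) — LHS = cos(13) ≈ 0.9074, RHS = cos(8) + cos(5) ≈ 0.1382.
B: fails at (3, 7) — LHS = 16, RHS = -40.
C: holds — e.g. at (1, 4), both sides equal 25.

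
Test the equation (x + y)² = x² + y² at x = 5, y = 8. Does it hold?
Fails

Substituting x = 5, y = 8:

LHS = (5 + 8)² = 169
RHS = 5² + 8² = 89

LHS ≠ RHS, so the equation does not hold at this point.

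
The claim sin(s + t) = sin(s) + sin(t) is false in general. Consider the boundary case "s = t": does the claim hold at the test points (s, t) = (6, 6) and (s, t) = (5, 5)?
At (6, 6): LHS = sin(12) ≈ -0.5366 ≠ RHS = 2·sin(6) ≈ -0.5588
At (5, 5): LHS = sin(10) ≈ -0.544 ≠ RHS = 2·sin(5) ≈ -1.918

Answer: No, fails at both test points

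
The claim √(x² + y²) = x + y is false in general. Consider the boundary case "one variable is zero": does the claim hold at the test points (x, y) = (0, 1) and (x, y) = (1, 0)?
Yes, holds at both test points

At (0, 1): LHS = 1, RHS = 1 → equal
At (1, 0): LHS = 1, RHS = 1 → equal

So the claim does hold at both of these boundary points, even though it is not an identity.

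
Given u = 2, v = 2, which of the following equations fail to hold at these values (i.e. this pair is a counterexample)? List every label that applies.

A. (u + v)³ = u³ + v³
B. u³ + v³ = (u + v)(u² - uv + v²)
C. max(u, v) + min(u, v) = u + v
Evaluating each claim at the given values:
A. LHS = 64, RHS = 16 → fails here (LHS ≠ RHS)
B. LHS = 16, RHS = 16 → holds here (LHS = RHS)
C. LHS = 4, RHS = 4 → holds here (LHS = RHS)

Answer: A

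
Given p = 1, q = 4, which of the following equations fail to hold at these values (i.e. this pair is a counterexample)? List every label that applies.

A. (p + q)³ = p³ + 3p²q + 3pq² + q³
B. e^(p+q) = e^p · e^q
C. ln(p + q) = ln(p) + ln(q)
C

Evaluating each claim at the given values:
A. LHS = 125, RHS = 125 → holds here (LHS = RHS)
B. LHS = e^5 ≈ 148.4, RHS = e^5 ≈ 148.4 → holds here (LHS = RHS)
C. LHS = ln(5) ≈ 1.609, RHS = ln(4) ≈ 1.386 → fails here (LHS ≠ RHS)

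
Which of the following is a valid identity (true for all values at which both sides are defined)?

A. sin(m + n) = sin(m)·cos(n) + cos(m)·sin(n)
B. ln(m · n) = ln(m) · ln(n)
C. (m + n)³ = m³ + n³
A: holds — e.g. at (2, 5), both sides equal sin(7) ≈ 0.657.
B: fails at (6, 7) — LHS = ln(42) ≈ 3.738, RHS = ln(6)·ln(7) ≈ 3.487.
C: fails at (3, 7) — LHS = 1000, RHS = 370.

Answer: A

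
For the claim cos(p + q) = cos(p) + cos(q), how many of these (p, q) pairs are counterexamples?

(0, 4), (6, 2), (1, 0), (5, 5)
Testing each pair:
(0, 4): LHS = cos(4) ≈ -0.6536, RHS = cos(4) + 1 ≈ 0.3464 → counterexample
(6, 2): LHS = cos(8) ≈ -0.1455, RHS = cos(2) + cos(6) ≈ 0.544 → counterexample
(1, 0): LHS = cos(1) ≈ 0.5403, RHS = cos(1) + 1 ≈ 1.54 → counterexample
(5, 5): LHS = cos(10) ≈ -0.8391, RHS = 2·cos(5) ≈ 0.5673 → counterexample

That makes 4 counterexamples.

Answer: 4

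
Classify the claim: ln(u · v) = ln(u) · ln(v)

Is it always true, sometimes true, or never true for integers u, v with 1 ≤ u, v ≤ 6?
Sometimes true

It holds at (u, v) = (1, 1) (both sides equal 0), but fails at (u, v) = (1, 4) (LHS = ln(4) ≈ 1.386, RHS = 0).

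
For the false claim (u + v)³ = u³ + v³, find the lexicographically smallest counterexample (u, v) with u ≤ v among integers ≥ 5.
Substituting (5, 5) into the claim:
LHS = (5 + 5)³ = 1000
RHS = 5³ + 5³ = 250

Since LHS ≠ RHS, this pair disproves the claim, and no lexicographically smaller pair (u ≤ v, integers ≥ 5) does.

For instance (9, 12) is also a counterexample (LHS = 9261, RHS = 2457), but it's lexicographically larger.

Answer: (u, v) = (5, 5)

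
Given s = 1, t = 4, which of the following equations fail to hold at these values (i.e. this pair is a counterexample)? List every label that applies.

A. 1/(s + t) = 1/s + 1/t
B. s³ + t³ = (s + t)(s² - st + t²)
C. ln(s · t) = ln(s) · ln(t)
Evaluating each claim at the given values:
A. LHS = 1/5, RHS = 5/4 → fails here (LHS ≠ RHS)
B. LHS = 65, RHS = 65 → holds here (LHS = RHS)
C. LHS = ln(4) ≈ 1.386, RHS = 0 → fails here (LHS ≠ RHS)

Answer: A, C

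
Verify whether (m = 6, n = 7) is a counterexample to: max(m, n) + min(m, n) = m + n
No

Substituting m = 6, n = 7:
LHS = max(6, 7) + min(6, 7) = 13
RHS = 6 + 7 = 13

The sides agree, so this pair does not disprove the claim.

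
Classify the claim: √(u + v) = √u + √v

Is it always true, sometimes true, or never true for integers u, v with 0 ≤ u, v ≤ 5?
Sometimes true

It holds at (u, v) = (0, 4) (both sides equal 2), but fails at (u, v) = (2, 4) (LHS = √(6) ≈ 2.449, RHS = √(2) + 2 ≈ 3.414).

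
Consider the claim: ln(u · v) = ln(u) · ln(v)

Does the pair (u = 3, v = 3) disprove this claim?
Substituting u = 3, v = 3:
LHS = ln(3 · 3) = ln(9) ≈ 2.197
RHS = ln(3) · ln(3) = ln(3)² ≈ 1.207

Since LHS ≠ RHS, this pair disproves the claim.

Answer: Yes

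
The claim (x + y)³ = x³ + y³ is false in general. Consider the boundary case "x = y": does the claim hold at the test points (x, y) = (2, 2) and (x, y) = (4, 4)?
No, fails at both test points

At (2, 2): LHS = 64 ≠ RHS = 16
At (4, 4): LHS = 512 ≠ RHS = 128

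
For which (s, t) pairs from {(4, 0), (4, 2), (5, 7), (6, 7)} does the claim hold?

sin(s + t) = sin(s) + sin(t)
(4, 0)

Testing each pair:
(4, 0): LHS = sin(4) ≈ -0.7568, RHS = sin(4) ≈ -0.7568 → holds
(4, 2): LHS = sin(6) ≈ -0.2794, RHS = sin(4) + sin(2) ≈ 0.1525 → fails
(5, 7): LHS = sin(12) ≈ -0.5366, RHS = sin(5) + sin(7) ≈ -0.3019 → fails
(6, 7): LHS = sin(13) ≈ 0.4202, RHS = sin(6) + sin(7) ≈ 0.3776 → fails

1 of 4 pairs satisfies the claim.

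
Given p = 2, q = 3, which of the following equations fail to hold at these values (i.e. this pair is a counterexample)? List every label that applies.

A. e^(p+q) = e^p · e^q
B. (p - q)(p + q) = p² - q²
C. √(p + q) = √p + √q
Evaluating each claim at the given values:
A. LHS = e^5 ≈ 148.4, RHS = e^5 ≈ 148.4 → holds here (LHS = RHS)
B. LHS = -5, RHS = -5 → holds here (LHS = RHS)
C. LHS = √(5) ≈ 2.236, RHS = √(2) + √(3) ≈ 3.146 → fails here (LHS ≠ RHS)

Answer: C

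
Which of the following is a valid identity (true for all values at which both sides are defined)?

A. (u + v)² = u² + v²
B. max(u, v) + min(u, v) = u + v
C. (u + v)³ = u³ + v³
A: fails at (2, 5) — LHS = 49, RHS = 29.
B: holds — e.g. at (6, 7), both sides equal 13.
C: fails at (1, 4) — LHS = 125, RHS = 65.

Answer: B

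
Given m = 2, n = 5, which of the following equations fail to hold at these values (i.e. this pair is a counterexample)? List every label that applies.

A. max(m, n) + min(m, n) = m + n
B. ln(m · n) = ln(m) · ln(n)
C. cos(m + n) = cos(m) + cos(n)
Evaluating each claim at the given values:
A. LHS = 7, RHS = 7 → holds here (LHS = RHS)
B. LHS = ln(10) ≈ 2.303, RHS = ln(2)·ln(5) ≈ 1.116 → fails here (LHS ≠ RHS)
C. LHS = cos(7) ≈ 0.7539, RHS = cos(2) + cos(5) ≈ -0.1325 → fails here (LHS ≠ RHS)

Answer: B, C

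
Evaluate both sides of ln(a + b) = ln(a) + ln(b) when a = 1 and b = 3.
LHS = ln(1 + 3) = ln(4) ≈ 1.386
RHS = ln(1) + ln(3) = ln(3) ≈ 1.099

LHS ≠ RHS (they differ by about 0.2877), so the equation does not hold here.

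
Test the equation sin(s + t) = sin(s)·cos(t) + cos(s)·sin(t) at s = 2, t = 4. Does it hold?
Substituting s = 2, t = 4:

LHS = sin(2 + 4) = sin(6) ≈ -0.2794
RHS = sin(2)·cos(4) + cos(2)·sin(4) = sin(2)·cos(4) + sin(4)·cos(2) ≈ -0.2794

LHS = RHS, so the equation holds at this point.

Answer: Holds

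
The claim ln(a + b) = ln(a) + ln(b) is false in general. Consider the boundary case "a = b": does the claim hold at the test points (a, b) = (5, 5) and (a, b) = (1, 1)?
No, fails at both test points

At (5, 5): LHS = ln(10) ≈ 2.303 ≠ RHS = 2·ln(5) ≈ 3.219
At (1, 1): LHS = ln(2) ≈ 0.6931 ≠ RHS = 0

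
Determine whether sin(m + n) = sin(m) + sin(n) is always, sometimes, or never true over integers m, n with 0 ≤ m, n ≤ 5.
Sometimes true

It holds at (m, n) = (0, 1) (both sides equal sin(1) ≈ 0.8415), but fails at (m, n) = (2, 4) (LHS = sin(6) ≈ -0.2794, RHS = sin(4) + sin(2) ≈ 0.1525).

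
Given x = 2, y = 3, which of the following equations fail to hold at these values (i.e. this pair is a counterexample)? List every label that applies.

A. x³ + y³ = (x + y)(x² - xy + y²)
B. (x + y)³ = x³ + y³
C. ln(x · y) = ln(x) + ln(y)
Evaluating each claim at the given values:
A. LHS = 35, RHS = 35 → holds here (LHS = RHS)
B. LHS = 125, RHS = 35 → fails here (LHS ≠ RHS)
C. LHS = ln(6) ≈ 1.792, RHS = ln(2) + ln(3) ≈ 1.792 → holds here (LHS = RHS)

Answer: B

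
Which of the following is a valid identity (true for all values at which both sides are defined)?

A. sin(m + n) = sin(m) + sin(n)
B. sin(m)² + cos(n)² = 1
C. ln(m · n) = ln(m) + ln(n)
A: fails at (3, 7) — LHS = sin(10) ≈ -0.544, RHS = sin(3) + sin(7) ≈ 0.7981.
B: fails at (1, 2) — LHS = cos(2)² + sin(1)² ≈ 0.8813, RHS = 1.
C: holds — e.g. at (3, 4), both sides equal ln(12) ≈ 2.485.

Answer: C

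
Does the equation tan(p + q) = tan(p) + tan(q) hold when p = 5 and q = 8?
Substituting p = 5, q = 8:

LHS = tan(5 + 8) = tan(13) ≈ 0.463
RHS = tan(5) + tan(8) ≈ -10.18

LHS ≠ RHS, so the equation does not hold at this point.

Answer: Fails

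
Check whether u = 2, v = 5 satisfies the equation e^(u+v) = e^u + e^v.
Fails

Substituting u = 2, v = 5:

LHS = e^(2+5) = e^7 ≈ 1097
RHS = e^2 + e^5 ≈ 155.8

LHS ≠ RHS, so the equation does not hold at this point.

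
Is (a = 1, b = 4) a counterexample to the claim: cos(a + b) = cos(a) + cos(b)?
Substituting a = 1, b = 4:
LHS = cos(1 + 4) = cos(5) ≈ 0.2837
RHS = cos(1) + cos(4) ≈ -0.1133

Since LHS ≠ RHS, this pair disproves the claim.

Answer: Yes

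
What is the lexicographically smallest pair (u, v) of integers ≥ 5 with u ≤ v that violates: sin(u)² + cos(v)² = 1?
At (5, 5): both sides equal 1, so it holds there.

Substituting (5, 6) into the claim:
LHS = sin(5)² + cos(6)² ≈ 1.841
RHS = 1

Since LHS ≠ RHS, this pair disproves the claim, and no lexicographically smaller pair (u ≤ v, integers ≥ 5) does.

For instance (10, 12) is also a counterexample (LHS = sin(10)² + cos(12)² ≈ 1.008, RHS = 1), but it's lexicographically larger.

Answer: (u, v) = (5, 6)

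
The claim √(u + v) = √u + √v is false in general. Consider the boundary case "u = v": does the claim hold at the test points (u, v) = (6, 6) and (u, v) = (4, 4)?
At (6, 6): LHS = 2·√(3) ≈ 3.464 ≠ RHS = 2·√(6) ≈ 4.899
At (4, 4): LHS = 2·√(2) ≈ 2.828 ≠ RHS = 4

Answer: No, fails at both test points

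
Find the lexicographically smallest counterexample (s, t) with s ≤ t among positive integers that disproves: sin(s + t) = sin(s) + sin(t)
Substituting (1, 1) into the claim:
LHS = sin(1 + 1) = sin(2) ≈ 0.9093
RHS = sin(1) + sin(1) = 2·sin(1) ≈ 1.683

Since LHS ≠ RHS, this pair disproves the claim, and no lexicographically smaller pair (s ≤ t, positive integers) does.

For instance (1, 6) is also a counterexample (LHS = sin(7) ≈ 0.657, RHS = sin(6) + sin(1) ≈ 0.5621), but it's lexicographically larger.

Answer: (s, t) = (1, 1)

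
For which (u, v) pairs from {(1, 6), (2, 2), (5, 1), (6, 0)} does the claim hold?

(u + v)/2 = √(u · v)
Testing each pair:
(1, 6): LHS = 7/2, RHS = √(6) ≈ 2.449 → fails
(2, 2): LHS = 2, RHS = 2 → holds
(5, 1): LHS = 3, RHS = √(5) ≈ 2.236 → fails
(6, 0): LHS = 3, RHS = 0 → fails

1 of 4 pairs satisfies the claim.

Answer: (2, 2)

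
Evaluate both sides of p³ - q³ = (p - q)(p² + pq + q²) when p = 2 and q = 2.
LHS = 2³ - 2³ = 0
RHS = (2 - 2)(2² + 2·2 + 2²) = 0

LHS = RHS: the two sides agree.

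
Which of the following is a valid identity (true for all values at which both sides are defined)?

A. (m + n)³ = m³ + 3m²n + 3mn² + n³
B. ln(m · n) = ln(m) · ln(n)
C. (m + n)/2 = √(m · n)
A

A: holds — e.g. at (2, 2), both sides equal 64.
B: fails at (1, 5) — LHS = ln(5) ≈ 1.609, RHS = 0.
C: fails at (3, 7) — LHS = 5, RHS = √(21) ≈ 4.583.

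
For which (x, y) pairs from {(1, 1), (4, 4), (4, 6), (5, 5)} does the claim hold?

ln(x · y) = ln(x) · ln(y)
(1, 1)

Testing each pair:
(1, 1): LHS = 0, RHS = 0 → holds
(4, 4): LHS = ln(16) ≈ 2.773, RHS = ln(4)² ≈ 1.922 → fails
(4, 6): LHS = ln(24) ≈ 3.178, RHS = ln(4)·ln(6) ≈ 2.484 → fails
(5, 5): LHS = ln(25) ≈ 3.219, RHS = ln(5)² ≈ 2.59 → fails

1 of 4 pairs satisfies the claim.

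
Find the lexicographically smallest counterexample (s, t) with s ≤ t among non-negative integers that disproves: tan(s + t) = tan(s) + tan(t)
At (0, 2): both sides equal tan(2) ≈ -2.185, so it holds there.
At (0, 3): both sides equal tan(3) ≈ -0.1425, so it holds there.

Substituting (1, 1) into the claim:
LHS = tan(1 + 1) = tan(2) ≈ -2.185
RHS = tan(1) + tan(1) = 2·tan(1) ≈ 3.115

Since LHS ≠ RHS, this pair disproves the claim, and no lexicographically smaller pair (s ≤ t, non-negative integers) does.

For instance (2, 3) is also a counterexample (LHS = tan(5) ≈ -3.381, RHS = tan(2) + tan(3) ≈ -2.328), but it's lexicographically larger.

Answer: (s, t) = (1, 1)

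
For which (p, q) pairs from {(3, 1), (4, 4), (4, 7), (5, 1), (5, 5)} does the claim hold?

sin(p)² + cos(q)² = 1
(4, 4), (5, 5)

Testing each pair:
(3, 1): LHS = sin(3)² + cos(1)² ≈ 0.3118, RHS = 1 → fails
(4, 4): LHS = cos(4)² + sin(4)² = 1, RHS = 1 → holds
(4, 7): LHS = cos(7)² + sin(4)² ≈ 1.141, RHS = 1 → fails
(5, 1): LHS = cos(1)² + sin(5)² ≈ 1.211, RHS = 1 → fails
(5, 5): LHS = cos(5)² + sin(5)² = 1, RHS = 1 → holds

2 of 5 pairs satisfy the claim.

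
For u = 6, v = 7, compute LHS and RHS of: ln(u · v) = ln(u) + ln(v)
LHS = ln(6 · 7) = ln(42) ≈ 3.738
RHS = ln(6) + ln(7) ≈ 3.738

LHS = RHS: the two sides agree.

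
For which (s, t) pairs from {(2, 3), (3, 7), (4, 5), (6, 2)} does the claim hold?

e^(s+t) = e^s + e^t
None

Testing each pair:
(2, 3): LHS = e^5 ≈ 148.4, RHS = e^2 + e^3 ≈ 27.47 → fails
(3, 7): LHS = e^10 ≈ 22026.5, RHS = e^3 + e^7 ≈ 1117 → fails
(4, 5): LHS = e^9 ≈ 8103, RHS = e^4 + e^5 ≈ 203 → fails
(6, 2): LHS = e^8 ≈ 2981, RHS = e^2 + e^6 ≈ 410.8 → fails

No pair satisfies the claim.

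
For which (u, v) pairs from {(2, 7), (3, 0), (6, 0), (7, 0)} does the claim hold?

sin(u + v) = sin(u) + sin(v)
(3, 0), (6, 0), (7, 0)

Testing each pair:
(2, 7): LHS = sin(9) ≈ 0.4121, RHS = sin(7) + sin(2) ≈ 1.566 → fails
(3, 0): LHS = sin(3) ≈ 0.1411, RHS = sin(3) ≈ 0.1411 → holds
(6, 0): LHS = sin(6) ≈ -0.2794, RHS = sin(6) ≈ -0.2794 → holds
(7, 0): LHS = sin(7) ≈ 0.657, RHS = sin(7) ≈ 0.657 → holds

3 of 4 pairs satisfy the claim.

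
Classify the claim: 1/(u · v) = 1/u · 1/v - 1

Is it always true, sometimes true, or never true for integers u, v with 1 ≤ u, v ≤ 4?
Never true

The claim fails for every pair in the range. For instance at (u, v) = (2, 4): LHS = 1/8, RHS = -7/8.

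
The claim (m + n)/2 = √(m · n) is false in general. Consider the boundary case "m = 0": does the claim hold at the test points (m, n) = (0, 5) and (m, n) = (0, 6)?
At (0, 5): LHS = 5/2 ≠ RHS = 0
At (0, 6): LHS = 3 ≠ RHS = 0

Answer: No, fails at both test points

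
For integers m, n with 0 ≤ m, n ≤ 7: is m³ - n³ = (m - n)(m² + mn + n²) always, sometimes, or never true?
Always true

The identity holds for every pair in the range. For instance at (m, n) = (1, 0): both sides equal 1.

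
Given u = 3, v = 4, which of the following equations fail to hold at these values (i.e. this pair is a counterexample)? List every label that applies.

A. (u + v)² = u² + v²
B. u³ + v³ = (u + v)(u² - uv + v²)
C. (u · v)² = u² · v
Evaluating each claim at the given values:
A. LHS = 49, RHS = 25 → fails here (LHS ≠ RHS)
B. LHS = 91, RHS = 91 → holds here (LHS = RHS)
C. LHS = 144, RHS = 36 → fails here (LHS ≠ RHS)

Answer: A, C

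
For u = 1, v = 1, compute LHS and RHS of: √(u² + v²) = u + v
LHS = √(1² + 1²) = √(2) ≈ 1.414
RHS = 1 + 1 = 2

LHS ≠ RHS (they differ by about 0.5858), so the equation does not hold here.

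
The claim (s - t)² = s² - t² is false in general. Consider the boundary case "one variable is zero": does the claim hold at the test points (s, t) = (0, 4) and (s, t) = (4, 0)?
Only at (4, 0)

At (0, 4): LHS = 16 ≠ RHS = -16
At (4, 0): LHS = 16, RHS = 16 → equal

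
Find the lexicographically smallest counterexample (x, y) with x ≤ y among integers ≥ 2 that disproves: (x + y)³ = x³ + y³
(x, y) = (2, 2)

Substituting (2, 2) into the claim:
LHS = (2 + 2)³ = 64
RHS = 2³ + 2³ = 16

Since LHS ≠ RHS, this pair disproves the claim, and no lexicographically smaller pair (x ≤ y, integers ≥ 2) does.

For instance (2, 8) is also a counterexample (LHS = 1000, RHS = 520), but it's lexicographically larger.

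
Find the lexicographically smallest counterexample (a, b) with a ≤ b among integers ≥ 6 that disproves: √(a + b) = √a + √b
Substituting (6, 6) into the claim:
LHS = √(6 + 6) = 2·√(3) ≈ 3.464
RHS = √6 + √6 = 2·√(6) ≈ 4.899

Since LHS ≠ RHS, this pair disproves the claim, and no lexicographically smaller pair (a ≤ b, integers ≥ 6) does.

For instance (11, 11) is also a counterexample (LHS = √(22) ≈ 4.69, RHS = 2·√(11) ≈ 6.633), but it's lexicographically larger.

Answer: (a, b) = (6, 6)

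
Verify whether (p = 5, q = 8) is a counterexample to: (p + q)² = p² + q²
Yes

Substituting p = 5, q = 8:
LHS = (5 + 8)² = 169
RHS = 5² + 8² = 89

Since LHS ≠ RHS, this pair disproves the claim.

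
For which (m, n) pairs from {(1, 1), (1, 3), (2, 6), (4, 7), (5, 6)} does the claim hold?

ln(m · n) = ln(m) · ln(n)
(1, 1)

Testing each pair:
(1, 1): LHS = 0, RHS = 0 → holds
(1, 3): LHS = ln(3) ≈ 1.099, RHS = 0 → fails
(2, 6): LHS = ln(12) ≈ 2.485, RHS = ln(2)·ln(6) ≈ 1.242 → fails
(4, 7): LHS = ln(28) ≈ 3.332, RHS = ln(4)·ln(7) ≈ 2.698 → fails
(5, 6): LHS = ln(30) ≈ 3.401, RHS = ln(5)·ln(6) ≈ 2.884 → fails

1 of 5 pairs satisfies the claim.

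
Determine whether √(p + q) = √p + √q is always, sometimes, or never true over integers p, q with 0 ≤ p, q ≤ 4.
Sometimes true

It holds at (p, q) = (0, 3) (both sides equal √(3) ≈ 1.732), but fails at (p, q) = (4, 3) (LHS = √(7) ≈ 2.646, RHS = √(3) + 2 ≈ 3.732).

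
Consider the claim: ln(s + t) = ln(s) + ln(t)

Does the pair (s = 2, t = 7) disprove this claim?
Substituting s = 2, t = 7:
LHS = ln(2 + 7) = ln(9) ≈ 2.197
RHS = ln(2) + ln(7) ≈ 2.639

Since LHS ≠ RHS, this pair disproves the claim.

Answer: Yes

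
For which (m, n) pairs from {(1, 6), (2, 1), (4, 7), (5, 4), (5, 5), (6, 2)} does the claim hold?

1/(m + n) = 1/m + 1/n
None

Testing each pair:
(1, 6): LHS = 1/7, RHS = 7/6 → fails
(2, 1): LHS = 1/3, RHS = 3/2 → fails
(4, 7): LHS = 1/11, RHS = 11/28 → fails
(5, 4): LHS = 1/9, RHS = 9/20 → fails
(5, 5): LHS = 1/10, RHS = 2/5 → fails
(6, 2): LHS = 1/8, RHS = 2/3 → fails

No pair satisfies the claim.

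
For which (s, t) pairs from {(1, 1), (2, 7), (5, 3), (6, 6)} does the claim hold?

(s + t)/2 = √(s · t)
Testing each pair:
(1, 1): LHS = 1, RHS = 1 → holds
(2, 7): LHS = 9/2, RHS = √(14) ≈ 3.742 → fails
(5, 3): LHS = 4, RHS = √(15) ≈ 3.873 → fails
(6, 6): LHS = 6, RHS = 6 → holds

2 of 4 pairs satisfy the claim.

Answer: (1, 1), (6, 6)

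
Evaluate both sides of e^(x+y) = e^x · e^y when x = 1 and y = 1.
LHS = e^(1+1) = e^2 ≈ 7.389
RHS = e^1 · e^1 = e^2 ≈ 7.389

LHS = RHS: the two sides agree.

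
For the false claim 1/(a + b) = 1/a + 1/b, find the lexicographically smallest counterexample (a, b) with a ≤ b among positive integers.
(a, b) = (1, 1)

Substituting (1, 1) into the claim:
LHS = 1/(1 + 1) = 1/2
RHS = 1/1 + 1/1 = 2

Since LHS ≠ RHS, this pair disproves the claim, and no lexicographically smaller pair (a ≤ b, positive integers) does.

For instance (1, 4) is also a counterexample (LHS = 1/5, RHS = 5/4), but it's lexicographically larger.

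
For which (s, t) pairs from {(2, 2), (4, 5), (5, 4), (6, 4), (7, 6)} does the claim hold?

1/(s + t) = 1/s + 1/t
None

Testing each pair:
(2, 2): LHS = 1/4, RHS = 1 → fails
(4, 5): LHS = 1/9, RHS = 9/20 → fails
(5, 4): LHS = 1/9, RHS = 9/20 → fails
(6, 4): LHS = 1/10, RHS = 5/12 → fails
(7, 6): LHS = 1/13, RHS = 13/42 → fails

No pair satisfies the claim.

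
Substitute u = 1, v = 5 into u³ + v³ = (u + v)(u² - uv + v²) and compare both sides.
LHS = 1³ + 5³ = 126
RHS = (1 + 5)(1² - 1·5 + 5²) = 126

LHS = RHS: the two sides agree.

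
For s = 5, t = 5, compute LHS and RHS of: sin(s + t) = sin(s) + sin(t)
LHS = sin(5 + 5) = sin(10) ≈ -0.544
RHS = sin(5) + sin(5) = 2·sin(5) ≈ -1.918

LHS ≠ RHS (they differ by about 1.374), so the equation does not hold here.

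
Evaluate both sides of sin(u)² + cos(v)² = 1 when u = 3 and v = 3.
LHS = sin(3)² + cos(3)² = 1
RHS = 1

LHS = RHS: the two sides agree.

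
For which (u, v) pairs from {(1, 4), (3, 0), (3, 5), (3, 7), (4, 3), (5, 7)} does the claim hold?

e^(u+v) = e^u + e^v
None

Testing each pair:
(1, 4): LHS = e^5 ≈ 148.4, RHS = e + e^4 ≈ 57.32 → fails
(3, 0): LHS = e^3 ≈ 20.09, RHS = 1 + e^3 ≈ 21.09 → fails
(3, 5): LHS = e^8 ≈ 2981, RHS = e^3 + e^5 ≈ 168.5 → fails
(3, 7): LHS = e^10 ≈ 22026.5, RHS = e^3 + e^7 ≈ 1117 → fails
(4, 3): LHS = e^7 ≈ 1097, RHS = e^3 + e^4 ≈ 74.68 → fails
(5, 7): LHS = e^12 ≈ 162754.8, RHS = e^5 + e^7 ≈ 1245 → fails

No pair satisfies the claim.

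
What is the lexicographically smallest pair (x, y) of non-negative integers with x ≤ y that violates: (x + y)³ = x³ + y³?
(x, y) = (1, 1)

At (0, 6): both sides equal 216, so it holds there.
At (0, 7): both sides equal 343, so it holds there.

Substituting (1, 1) into the claim:
LHS = (1 + 1)³ = 8
RHS = 1³ + 1³ = 2

Since LHS ≠ RHS, this pair disproves the claim, and no lexicographically smaller pair (x ≤ y, non-negative integers) does.

For instance (2, 7) is also a counterexample (LHS = 729, RHS = 351), but it's lexicographically larger.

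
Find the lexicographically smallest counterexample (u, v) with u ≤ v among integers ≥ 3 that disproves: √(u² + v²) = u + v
(u, v) = (3, 3)

Substituting (3, 3) into the claim:
LHS = √(3² + 3²) = 3·√(2) ≈ 4.243
RHS = 3 + 3 = 6

Since LHS ≠ RHS, this pair disproves the claim, and no lexicographically smaller pair (u ≤ v, integers ≥ 3) does.

For instance (8, 10) is also a counterexample (LHS = 2·√(41) ≈ 12.81, RHS = 18), but it's lexicographically larger.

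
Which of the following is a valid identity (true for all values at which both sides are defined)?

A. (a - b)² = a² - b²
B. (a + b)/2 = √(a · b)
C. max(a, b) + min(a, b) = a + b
C

A: fails at (0, 1) — LHS = 1, RHS = -1.
B: fails at (1, 3) — LHS = 2, RHS = √(3) ≈ 1.732.
C: holds — e.g. at (4, 6), both sides equal 10.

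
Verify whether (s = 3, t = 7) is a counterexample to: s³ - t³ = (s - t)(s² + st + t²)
No

Substituting s = 3, t = 7:
LHS = 3³ - 7³ = -316
RHS = (3 - 7)(3² + 3·7 + 7²) = -316

The sides agree, so this pair does not disprove the claim.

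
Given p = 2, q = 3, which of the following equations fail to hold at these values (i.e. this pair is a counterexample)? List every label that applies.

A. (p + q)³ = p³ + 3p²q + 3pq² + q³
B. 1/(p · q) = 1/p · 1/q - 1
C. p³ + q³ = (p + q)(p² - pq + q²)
Evaluating each claim at the given values:
A. LHS = 125, RHS = 125 → holds here (LHS = RHS)
B. LHS = 1/6, RHS = -5/6 → fails here (LHS ≠ RHS)
C. LHS = 35, RHS = 35 → holds here (LHS = RHS)

Answer: B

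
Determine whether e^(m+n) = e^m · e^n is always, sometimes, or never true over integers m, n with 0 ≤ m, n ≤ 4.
Always true

The identity holds for every pair in the range. For instance at (m, n) = (3, 1): both sides equal e^4 ≈ 54.6.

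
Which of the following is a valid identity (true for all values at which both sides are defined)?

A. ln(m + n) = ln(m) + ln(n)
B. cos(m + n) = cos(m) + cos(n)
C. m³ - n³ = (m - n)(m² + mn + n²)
A: fails at (1, 4) — LHS = ln(5) ≈ 1.609, RHS = ln(4) ≈ 1.386.
B: fails at (6, 7) — LHS = cos(13) ≈ 0.9074, RHS = cos(7) + cos(6) ≈ 1.714.
C: holds — e.g. at (1, 5), both sides equal -124.

Answer: C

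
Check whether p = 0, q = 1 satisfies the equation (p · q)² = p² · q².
Substituting p = 0, q = 1:

LHS = (0 · 1)² = 0
RHS = 0² · 1² = 0

LHS = RHS, so the equation holds at this point.

Answer: Holds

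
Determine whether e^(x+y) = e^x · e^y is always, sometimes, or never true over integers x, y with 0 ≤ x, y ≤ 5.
Always true

The identity holds for every pair in the range. For instance at (x, y) = (5, 2): both sides equal e^7 ≈ 1097.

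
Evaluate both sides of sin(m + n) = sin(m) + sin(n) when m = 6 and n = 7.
LHS = sin(6 + 7) = sin(13) ≈ 0.4202
RHS = sin(6) + sin(7) ≈ 0.3776

LHS ≠ RHS (they differ by about 0.0426), so the equation does not hold here.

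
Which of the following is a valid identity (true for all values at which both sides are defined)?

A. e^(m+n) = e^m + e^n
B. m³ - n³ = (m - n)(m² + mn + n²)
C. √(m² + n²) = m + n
B

A: fails at (4, 4) — LHS = e^8 ≈ 2981, RHS = 2·e^4 ≈ 109.2.
B: holds — e.g. at (2, 3), both sides equal -19.
C: fails at (3, 5) — LHS = √(34) ≈ 5.831, RHS = 8.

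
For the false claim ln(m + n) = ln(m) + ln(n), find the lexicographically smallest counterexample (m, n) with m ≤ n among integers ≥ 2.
At (2, 2): both sides equal ln(4) ≈ 1.386, so it holds there.

Substituting (2, 3) into the claim:
LHS = ln(2 + 3) = ln(5) ≈ 1.609
RHS = ln(2) + ln(3) ≈ 1.792

Since LHS ≠ RHS, this pair disproves the claim, and no lexicographically smaller pair (m ≤ n, integers ≥ 2) does.

For instance (5, 6) is also a counterexample (LHS = ln(11) ≈ 2.398, RHS = ln(5) + ln(6) ≈ 3.401), but it's lexicographically larger.

Answer: (m, n) = (2, 3)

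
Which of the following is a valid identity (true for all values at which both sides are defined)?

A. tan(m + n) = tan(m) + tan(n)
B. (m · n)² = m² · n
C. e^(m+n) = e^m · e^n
A: fails at (4, 4) — LHS = tan(8) ≈ -6.8, RHS = 2·tan(4) ≈ 2.316.
B: fails at (4, 6) — LHS = 576, RHS = 96.
C: holds — e.g. at (4, 6), both sides equal e^10 ≈ 22026.5.

Answer: C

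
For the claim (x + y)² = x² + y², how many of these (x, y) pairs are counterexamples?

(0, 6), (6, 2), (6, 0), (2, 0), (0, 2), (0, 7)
1

Testing each pair:
(0, 6): LHS = 36, RHS = 36 → satisfies claim
(6, 2): LHS = 64, RHS = 40 → counterexample
(6, 0): LHS = 36, RHS = 36 → satisfies claim
(2, 0): LHS = 4, RHS = 4 → satisfies claim
(0, 2): LHS = 4, RHS = 4 → satisfies claim
(0, 7): LHS = 49, RHS = 49 → satisfies claim

That makes 1 counterexample.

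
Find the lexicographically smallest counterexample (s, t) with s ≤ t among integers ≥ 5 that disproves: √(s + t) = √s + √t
Substituting (5, 5) into the claim:
LHS = √(5 + 5) = √(10) ≈ 3.162
RHS = √5 + √5 = 2·√(5) ≈ 4.472

Since LHS ≠ RHS, this pair disproves the claim, and no lexicographically smaller pair (s ≤ t, integers ≥ 5) does.

For instance (7, 9) is also a counterexample (LHS = 4, RHS = √(7) + 3 ≈ 5.646), but it's lexicographically larger.

Answer: (s, t) = (5, 5)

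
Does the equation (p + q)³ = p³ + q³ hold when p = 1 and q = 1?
Substituting p = 1, q = 1:

LHS = (1 + 1)³ = 8
RHS = 1³ + 1³ = 2

LHS ≠ RHS, so the equation does not hold at this point.

Answer: Fails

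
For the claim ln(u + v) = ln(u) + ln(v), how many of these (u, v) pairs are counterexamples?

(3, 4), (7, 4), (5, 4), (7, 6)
Testing each pair:
(3, 4): LHS = ln(7) ≈ 1.946, RHS = ln(3) + ln(4) ≈ 2.485 → counterexample
(7, 4): LHS = ln(11) ≈ 2.398, RHS = ln(4) + ln(7) ≈ 3.332 → counterexample
(5, 4): LHS = ln(9) ≈ 2.197, RHS = ln(4) + ln(5) ≈ 2.996 → counterexample
(7, 6): LHS = ln(13) ≈ 2.565, RHS = ln(6) + ln(7) ≈ 3.738 → counterexample

That makes 4 counterexamples.

Answer: 4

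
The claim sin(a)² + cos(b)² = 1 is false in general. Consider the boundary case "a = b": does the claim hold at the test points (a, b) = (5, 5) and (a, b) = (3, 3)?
Yes, holds at both test points

At (5, 5): LHS = cos(5)² + sin(5)² = 1, RHS = 1 → equal
At (3, 3): LHS = sin(3)² + cos(3)² = 1, RHS = 1 → equal

So the claim does hold at both of these boundary points, even though it is not an identity.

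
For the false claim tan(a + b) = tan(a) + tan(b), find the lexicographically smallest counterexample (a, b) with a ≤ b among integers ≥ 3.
(a, b) = (3, 3)

Substituting (3, 3) into the claim:
LHS = tan(3 + 3) = tan(6) ≈ -0.291
RHS = tan(3) + tan(3) = 2·tan(3) ≈ -0.2851

Since LHS ≠ RHS, this pair disproves the claim, and no lexicographically smaller pair (a ≤ b, integers ≥ 3) does.

For instance (3, 6) is also a counterexample (LHS = tan(9) ≈ -0.4523, RHS = tan(6) + tan(3) ≈ -0.4336), but it's lexicographically larger.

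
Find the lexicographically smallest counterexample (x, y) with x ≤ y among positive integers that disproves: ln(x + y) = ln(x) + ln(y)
Substituting (1, 1) into the claim:
LHS = ln(1 + 1) = ln(2) ≈ 0.6931
RHS = ln(1) + ln(1) = 0

Since LHS ≠ RHS, this pair disproves the claim, and no lexicographically smaller pair (x ≤ y, positive integers) does.

For instance (1, 6) is also a counterexample (LHS = ln(7) ≈ 1.946, RHS = ln(6) ≈ 1.792), but it's lexicographically larger.

Answer: (x, y) = (1, 1)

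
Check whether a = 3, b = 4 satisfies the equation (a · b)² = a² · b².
Holds

Substituting a = 3, b = 4:

LHS = (3 · 4)² = 144
RHS = 3² · 4² = 144

LHS = RHS, so the equation holds at this point.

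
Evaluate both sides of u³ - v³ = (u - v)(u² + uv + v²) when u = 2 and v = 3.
LHS = 2³ - 3³ = -19
RHS = (2 - 3)(2² + 2·3 + 3²) = -19

LHS = RHS: the two sides agree.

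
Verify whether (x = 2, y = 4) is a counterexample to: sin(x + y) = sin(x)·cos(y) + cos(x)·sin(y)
Substituting x = 2, y = 4:
LHS = sin(2 + 4) = sin(6) ≈ -0.2794
RHS = sin(2)·cos(4) + cos(2)·sin(4) = sin(2)·cos(4) + sin(4)·cos(2) ≈ -0.2794

The sides agree, so this pair does not disprove the claim.

Answer: No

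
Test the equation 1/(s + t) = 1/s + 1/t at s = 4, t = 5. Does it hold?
Substituting s = 4, t = 5:

LHS = 1/(4 + 5) = 1/9
RHS = 1/4 + 1/5 = 9/20

LHS ≠ RHS, so the equation does not hold at this point.

Answer: Fails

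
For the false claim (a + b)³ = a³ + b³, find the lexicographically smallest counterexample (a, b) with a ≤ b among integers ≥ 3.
(a, b) = (3, 3)

Substituting (3, 3) into the claim:
LHS = (3 + 3)³ = 216
RHS = 3³ + 3³ = 54

Since LHS ≠ RHS, this pair disproves the claim, and no lexicographically smaller pair (a ≤ b, integers ≥ 3) does.

For instance (9, 9) is also a counterexample (LHS = 5832, RHS = 1458), but it's lexicographically larger.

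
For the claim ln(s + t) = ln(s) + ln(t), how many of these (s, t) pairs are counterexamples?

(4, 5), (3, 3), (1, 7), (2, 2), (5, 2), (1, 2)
5

Testing each pair:
(4, 5): LHS = ln(9) ≈ 2.197, RHS = ln(4) + ln(5) ≈ 2.996 → counterexample
(3, 3): LHS = ln(6) ≈ 1.792, RHS = 2·ln(3) ≈ 2.197 → counterexample
(1, 7): LHS = ln(8) ≈ 2.079, RHS = ln(7) ≈ 1.946 → counterexample
(2, 2): LHS = ln(4) ≈ 1.386, RHS = 2·ln(2) ≈ 1.386 → satisfies claim
(5, 2): LHS = ln(7) ≈ 1.946, RHS = ln(2) + ln(5) ≈ 2.303 → counterexample
(1, 2): LHS = ln(3) ≈ 1.099, RHS = ln(2) ≈ 0.6931 → counterexample

That makes 5 counterexamples.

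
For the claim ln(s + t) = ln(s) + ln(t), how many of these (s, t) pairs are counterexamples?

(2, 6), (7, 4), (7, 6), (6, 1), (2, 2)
4

Testing each pair:
(2, 6): LHS = ln(8) ≈ 2.079, RHS = ln(2) + ln(6) ≈ 2.485 → counterexample
(7, 4): LHS = ln(11) ≈ 2.398, RHS = ln(4) + ln(7) ≈ 3.332 → counterexample
(7, 6): LHS = ln(13) ≈ 2.565, RHS = ln(6) + ln(7) ≈ 3.738 → counterexample
(6, 1): LHS = ln(7) ≈ 1.946, RHS = ln(6) ≈ 1.792 → counterexample
(2, 2): LHS = ln(4) ≈ 1.386, RHS = 2·ln(2) ≈ 1.386 → satisfies claim

That makes 4 counterexamples.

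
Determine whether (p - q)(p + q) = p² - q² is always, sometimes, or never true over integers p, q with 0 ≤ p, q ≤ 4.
Always true

The identity holds for every pair in the range. For instance at (p, q) = (0, 3): both sides equal -9.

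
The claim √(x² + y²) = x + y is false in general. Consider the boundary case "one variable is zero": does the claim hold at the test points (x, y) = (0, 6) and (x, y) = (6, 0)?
Yes, holds at both test points

At (0, 6): LHS = 6, RHS = 6 → equal
At (6, 0): LHS = 6, RHS = 6 → equal

So the claim does hold at both of these boundary points, even though it is not an identity.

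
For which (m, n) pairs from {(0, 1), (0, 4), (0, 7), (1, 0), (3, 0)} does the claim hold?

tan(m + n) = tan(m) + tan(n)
Testing each pair:
(0, 1): LHS = tan(1) ≈ 1.557, RHS = tan(1) ≈ 1.557 → holds
(0, 4): LHS = tan(4) ≈ 1.158, RHS = tan(4) ≈ 1.158 → holds
(0, 7): LHS = tan(7) ≈ 0.8714, RHS = tan(7) ≈ 0.8714 → holds
(1, 0): LHS = tan(1) ≈ 1.557, RHS = tan(1) ≈ 1.557 → holds
(3, 0): LHS = tan(3) ≈ -0.1425, RHS = tan(3) ≈ -0.1425 → holds

Every pair satisfies the claim.

Answer: All pairs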